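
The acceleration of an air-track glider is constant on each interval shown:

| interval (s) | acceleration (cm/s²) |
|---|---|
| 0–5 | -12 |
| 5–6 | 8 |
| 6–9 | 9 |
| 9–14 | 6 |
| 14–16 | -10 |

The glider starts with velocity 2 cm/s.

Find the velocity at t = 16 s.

Δv equals the area under the a-t graph; then v = v₀ + Δv.
0–5 s: -12 × 5 = -60 cm/s
5–6 s: 8 × 1 = 8 cm/s
6–9 s: 9 × 3 = 27 cm/s
9–14 s: 6 × 5 = 30 cm/s
14–16 s: -10 × 2 = -20 cm/s
Δv = -15 cm/s, so v(16) = 2 + (-15) = -13 cm/s.

-13 cm/s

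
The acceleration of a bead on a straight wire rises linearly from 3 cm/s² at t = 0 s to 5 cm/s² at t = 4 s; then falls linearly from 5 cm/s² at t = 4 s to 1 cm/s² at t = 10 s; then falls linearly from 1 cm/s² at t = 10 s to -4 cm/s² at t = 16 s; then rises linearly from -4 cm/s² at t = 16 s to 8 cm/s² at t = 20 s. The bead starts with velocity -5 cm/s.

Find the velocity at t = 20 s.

Δv equals the area under the a-t graph; then v = v₀ + Δv.
0–4 s: ½(3 + 5)(4) = 16 cm/s
4–10 s: ½(5 + 1)(6) = 18 cm/s
10–16 s: ½(1 + -4)(6) = -9 cm/s
16–20 s: ½(-4 + 8)(4) = 8 cm/s
Δv = 33 cm/s, so v(20) = -5 + (33) = 28 cm/s.

28 cm/s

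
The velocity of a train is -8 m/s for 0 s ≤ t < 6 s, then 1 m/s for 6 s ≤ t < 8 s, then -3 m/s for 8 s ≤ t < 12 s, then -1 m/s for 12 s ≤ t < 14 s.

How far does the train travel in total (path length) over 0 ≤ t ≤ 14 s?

Total distance travelled is ∫|v| dt — sum the magnitudes of each area piece.
0–6 s: |-8| × 6 = 48 m
6–8 s: |1| × 2 = 2 m
8–12 s: |-3| × 4 = 12 m
12–14 s: |-1| × 2 = 2 m
Total distance = 64 m

64 m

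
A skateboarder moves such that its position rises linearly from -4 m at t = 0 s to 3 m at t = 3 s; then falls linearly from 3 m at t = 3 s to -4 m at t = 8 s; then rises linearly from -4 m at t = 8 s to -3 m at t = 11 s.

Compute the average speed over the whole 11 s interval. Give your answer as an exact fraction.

15/11 m/s

Average speed = (total path length)/(elapsed time); on a piecewise-linear x-t graph the path length is Σ|Δx|.
0–3 s: |Δx| = |3 − -4| = 7 m
3–8 s: |Δx| = |-4 − 3| = 7 m
8–11 s: |Δx| = |-3 − -4| = 1 m
Total path = 15 m; average speed = 15/11 = 15/11 m/s.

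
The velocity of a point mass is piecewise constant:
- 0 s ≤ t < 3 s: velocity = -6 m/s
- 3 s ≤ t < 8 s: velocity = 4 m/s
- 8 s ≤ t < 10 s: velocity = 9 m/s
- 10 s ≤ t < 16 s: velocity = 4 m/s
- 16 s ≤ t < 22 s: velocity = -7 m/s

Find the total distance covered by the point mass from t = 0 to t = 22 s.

122 m

Distance (not displacement) is the total path length: add the absolute areas under v-t.
0–3 s: |-6| × 3 = 18 m
3–8 s: |4| × 5 = 20 m
8–10 s: |9| × 2 = 18 m
10–16 s: |4| × 6 = 24 m
16–22 s: |-7| × 6 = 42 m
Total distance = 122 m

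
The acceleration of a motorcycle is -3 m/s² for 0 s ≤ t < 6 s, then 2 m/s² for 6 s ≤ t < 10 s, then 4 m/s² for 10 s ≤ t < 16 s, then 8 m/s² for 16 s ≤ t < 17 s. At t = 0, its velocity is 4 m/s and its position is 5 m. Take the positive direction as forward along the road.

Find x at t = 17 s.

On each constant-a segment, Δv = aΔt and Δx = v₀Δt + ½aΔt²; chain segment to segment.
0–6 s: v starts 4 m/s; Δx = 4·6 + ½·-3·6² = -30 m; v ends -14 m/s.
6–10 s: v starts -14 m/s; Δx = -14·4 + ½·2·4² = -40 m; v ends -6 m/s.
10–16 s: v starts -6 m/s; Δx = -6·6 + ½·4·6² = 36 m; v ends 18 m/s.
16–17 s: v starts 18 m/s; Δx = 18·1 + ½·8·1² = 22 m; v ends 26 m/s.
x(17) = 5 + Σ Δx = -7 m.

-7 m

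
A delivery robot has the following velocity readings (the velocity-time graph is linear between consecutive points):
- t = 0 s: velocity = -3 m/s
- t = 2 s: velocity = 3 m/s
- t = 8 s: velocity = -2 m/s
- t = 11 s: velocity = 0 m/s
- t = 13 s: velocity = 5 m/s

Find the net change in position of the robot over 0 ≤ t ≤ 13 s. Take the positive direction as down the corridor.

5 m

Net displacement equals the area under the velocity-time graph (areas below the axis count negative).
0–2 s: ½(-3 + 3)(2) = 0 m
2–8 s: ½(3 + -2)(6) = 3 m
8–11 s: ½(-2 + 0)(3) = -3 m
11–13 s: ½(0 + 5)(2) = 5 m
Net displacement = 5 m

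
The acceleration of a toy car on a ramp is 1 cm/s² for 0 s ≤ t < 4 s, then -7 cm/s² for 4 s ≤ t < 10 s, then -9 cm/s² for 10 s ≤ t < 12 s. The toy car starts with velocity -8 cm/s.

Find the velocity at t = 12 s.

Δv equals the area under the a-t graph; then v = v₀ + Δv.
0–4 s: 1 × 4 = 4 cm/s
4–10 s: -7 × 6 = -42 cm/s
10–12 s: -9 × 2 = -18 cm/s
Δv = -56 cm/s, so v(12) = -8 + (-56) = -64 cm/s.

-64 cm/s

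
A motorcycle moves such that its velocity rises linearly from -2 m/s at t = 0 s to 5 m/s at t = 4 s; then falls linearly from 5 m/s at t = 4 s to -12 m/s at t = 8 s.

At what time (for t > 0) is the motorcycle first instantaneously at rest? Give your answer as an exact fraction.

v changes sign on 0–4 s (from -2 to 5); the graph is linear there, so v = 0 at t = 0 + (2)·(4 − 0)/(5 − -2) = 8/7 s.

t = 8/7 s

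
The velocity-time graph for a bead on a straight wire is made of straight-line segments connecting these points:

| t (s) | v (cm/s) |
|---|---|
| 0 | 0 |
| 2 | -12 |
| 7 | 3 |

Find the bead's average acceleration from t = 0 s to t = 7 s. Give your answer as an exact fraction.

Average acceleration = Δv/Δt = (3 − 0)/(7 − 0) = 3/7 cm/s².

3/7 cm/s²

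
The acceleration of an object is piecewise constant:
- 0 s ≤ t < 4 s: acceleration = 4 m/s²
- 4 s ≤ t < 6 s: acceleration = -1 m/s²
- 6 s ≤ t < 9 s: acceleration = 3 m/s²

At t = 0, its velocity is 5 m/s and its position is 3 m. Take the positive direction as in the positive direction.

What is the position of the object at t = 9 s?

165.5 m

On each constant-a segment, Δv = aΔt and Δx = v₀Δt + ½aΔt²; chain segment to segment.
0–4 s: v starts 5 m/s; Δx = 5·4 + ½·4·4² = 52 m; v ends 21 m/s.
4–6 s: v starts 21 m/s; Δx = 21·2 + ½·-1·2² = 40 m; v ends 19 m/s.
6–9 s: v starts 19 m/s; Δx = 19·3 + ½·3·3² = 70.5 m; v ends 28 m/s.
x(9) = 3 + Σ Δx = 165.5 m.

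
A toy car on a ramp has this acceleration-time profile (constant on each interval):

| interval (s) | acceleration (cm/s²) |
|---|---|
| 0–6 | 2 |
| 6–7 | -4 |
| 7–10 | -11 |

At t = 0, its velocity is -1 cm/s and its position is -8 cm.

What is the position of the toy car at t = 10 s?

2.5 cm

On each constant-a segment, Δv = aΔt and Δx = v₀Δt + ½aΔt²; chain segment to segment.
0–6 s: v starts -1 cm/s; Δx = -1·6 + ½·2·6² = 30 cm; v ends 11 cm/s.
6–7 s: v starts 11 cm/s; Δx = 11·1 + ½·-4·1² = 9 cm; v ends 7 cm/s.
7–10 s: v starts 7 cm/s; Δx = 7·3 + ½·-11·3² = -28.5 cm; v ends -26 cm/s.
x(10) = -8 + Σ Δx = 2.5 cm.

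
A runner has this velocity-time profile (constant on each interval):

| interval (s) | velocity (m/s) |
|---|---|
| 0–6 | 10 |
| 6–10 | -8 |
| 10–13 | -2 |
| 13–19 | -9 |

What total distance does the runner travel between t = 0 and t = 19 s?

Distance (not displacement) is the total path length: add the absolute areas under v-t.
0–6 s: |10| × 6 = 60 m
6–10 s: |-8| × 4 = 32 m
10–13 s: |-2| × 3 = 6 m
13–19 s: |-9| × 6 = 54 m
Total distance = 152 m

152 m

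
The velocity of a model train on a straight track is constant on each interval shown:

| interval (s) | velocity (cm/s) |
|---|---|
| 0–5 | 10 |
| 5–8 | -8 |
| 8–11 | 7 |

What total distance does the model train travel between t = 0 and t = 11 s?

95 cm

Distance (not displacement) is the total path length: add the absolute areas under v-t.
0–5 s: |10| × 5 = 50 cm
5–8 s: |-8| × 3 = 24 cm
8–11 s: |7| × 3 = 21 cm
Total distance = 95 cm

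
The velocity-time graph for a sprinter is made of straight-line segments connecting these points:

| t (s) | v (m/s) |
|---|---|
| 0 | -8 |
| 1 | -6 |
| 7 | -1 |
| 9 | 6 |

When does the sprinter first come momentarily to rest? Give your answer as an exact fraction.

t = 51/7 s

v changes sign on 7–9 s (from -1 to 6); the graph is linear there, so v = 0 at t = 7 + (1)·(9 − 7)/(6 − -1) = 51/7 s.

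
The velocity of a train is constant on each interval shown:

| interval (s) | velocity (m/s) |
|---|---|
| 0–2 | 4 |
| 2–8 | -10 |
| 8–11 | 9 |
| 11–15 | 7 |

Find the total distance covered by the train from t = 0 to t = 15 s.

123 m

Distance (not displacement) is the total path length: add the absolute areas under v-t.
0–2 s: |4| × 2 = 8 m
2–8 s: |-10| × 6 = 60 m
8–11 s: |9| × 3 = 27 m
11–15 s: |7| × 4 = 28 m
Total distance = 123 m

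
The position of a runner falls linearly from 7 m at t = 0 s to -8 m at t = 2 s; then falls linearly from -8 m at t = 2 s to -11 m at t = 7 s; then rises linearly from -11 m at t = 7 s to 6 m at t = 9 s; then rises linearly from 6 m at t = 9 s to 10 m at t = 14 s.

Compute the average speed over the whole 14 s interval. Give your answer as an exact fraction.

39/14 m/s

Average speed = (total path length)/(elapsed time); on a piecewise-linear x-t graph the path length is Σ|Δx|.
0–2 s: |Δx| = |-8 − 7| = 15 m
2–7 s: |Δx| = |-11 − -8| = 3 m
7–9 s: |Δx| = |6 − -11| = 17 m
9–14 s: |Δx| = |10 − 6| = 4 m
Total path = 39 m; average speed = 39/14 = 39/14 m/s.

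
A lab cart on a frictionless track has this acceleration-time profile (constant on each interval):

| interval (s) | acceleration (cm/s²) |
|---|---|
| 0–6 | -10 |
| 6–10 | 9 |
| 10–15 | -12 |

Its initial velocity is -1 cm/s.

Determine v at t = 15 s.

Δv equals the area under the a-t graph; then v = v₀ + Δv.
0–6 s: -10 × 6 = -60 cm/s
6–10 s: 9 × 4 = 36 cm/s
10–15 s: -12 × 5 = -60 cm/s
Δv = -84 cm/s, so v(15) = -1 + (-84) = -85 cm/s.

-85 cm/s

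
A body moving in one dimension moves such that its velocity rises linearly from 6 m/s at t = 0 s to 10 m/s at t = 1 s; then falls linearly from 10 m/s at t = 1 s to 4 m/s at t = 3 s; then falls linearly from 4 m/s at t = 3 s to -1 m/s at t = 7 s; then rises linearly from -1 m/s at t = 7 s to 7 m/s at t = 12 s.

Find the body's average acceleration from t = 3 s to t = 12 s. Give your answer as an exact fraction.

Average acceleration = Δv/Δt = (7 − 4)/(12 − 3) = 1/3 m/s².

1/3 m/s²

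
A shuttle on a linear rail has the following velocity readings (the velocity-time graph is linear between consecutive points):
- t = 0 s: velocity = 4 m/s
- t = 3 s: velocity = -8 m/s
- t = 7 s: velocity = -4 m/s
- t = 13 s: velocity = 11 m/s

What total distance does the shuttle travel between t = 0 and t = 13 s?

Distance (not displacement) is the total path length: add the absolute areas under v-t.
0–3 s: v = 0 at t = 1 s; triangle areas 2 + 8 = 10 m
3–7 s: |½(-8 + -4)(4)| = 24 m
7–13 s: v = 0 at t = 8.6 s; triangle areas 3.2 + 24.2 = 27.4 m
Total distance = 61.4 m

61.4 m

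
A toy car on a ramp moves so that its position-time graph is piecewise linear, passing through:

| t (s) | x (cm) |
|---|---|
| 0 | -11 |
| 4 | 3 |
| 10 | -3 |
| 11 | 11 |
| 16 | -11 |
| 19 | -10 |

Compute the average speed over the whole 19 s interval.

Average speed = (total path length)/(elapsed time); on a piecewise-linear x-t graph the path length is Σ|Δx|.
0–4 s: |Δx| = |3 − -11| = 14 cm
4–10 s: |Δx| = |-3 − 3| = 6 cm
10–11 s: |Δx| = |11 − -3| = 14 cm
11–16 s: |Δx| = |-11 − 11| = 22 cm
16–19 s: |Δx| = |-10 − -11| = 1 cm
Total path = 57 cm; average speed = 57/19 = 3 cm/s.

3 cm/s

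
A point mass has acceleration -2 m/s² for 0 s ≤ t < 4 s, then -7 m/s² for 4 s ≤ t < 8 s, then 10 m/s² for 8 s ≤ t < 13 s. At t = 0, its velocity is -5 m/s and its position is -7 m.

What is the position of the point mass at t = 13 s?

On each constant-a segment, Δv = aΔt and Δx = v₀Δt + ½aΔt²; chain segment to segment.
0–4 s: v starts -5 m/s; Δx = -5·4 + ½·-2·4² = -36 m; v ends -13 m/s.
4–8 s: v starts -13 m/s; Δx = -13·4 + ½·-7·4² = -108 m; v ends -41 m/s.
8–13 s: v starts -41 m/s; Δx = -41·5 + ½·10·5² = -80 m; v ends 9 m/s.
x(13) = -7 + Σ Δx = -231 m.

-231 m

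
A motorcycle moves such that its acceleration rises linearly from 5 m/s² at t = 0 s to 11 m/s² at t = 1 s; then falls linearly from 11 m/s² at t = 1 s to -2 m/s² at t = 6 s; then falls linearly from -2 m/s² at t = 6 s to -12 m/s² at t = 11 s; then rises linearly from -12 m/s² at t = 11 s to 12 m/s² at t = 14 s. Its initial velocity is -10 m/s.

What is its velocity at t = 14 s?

Δv equals the area under the a-t graph; then v = v₀ + Δv.
0–1 s: ½(5 + 11)(1) = 8 m/s
1–6 s: ½(11 + -2)(5) = 22.5 m/s
6–11 s: ½(-2 + -12)(5) = -35 m/s
11–14 s: ½(-12 + 12)(3) = 0 m/s
Δv = -4.5 m/s, so v(14) = -10 + (-4.5) = -14.5 m/s.

-14.5 m/s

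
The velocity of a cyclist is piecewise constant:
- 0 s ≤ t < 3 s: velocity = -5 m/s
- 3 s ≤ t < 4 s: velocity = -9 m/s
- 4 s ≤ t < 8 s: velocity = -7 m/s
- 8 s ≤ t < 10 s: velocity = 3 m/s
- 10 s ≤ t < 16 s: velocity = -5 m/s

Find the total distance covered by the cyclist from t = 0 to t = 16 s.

88 m

Distance (not displacement) is the total path length: add the absolute areas under v-t.
0–3 s: |-5| × 3 = 15 m
3–4 s: |-9| × 1 = 9 m
4–8 s: |-7| × 4 = 28 m
8–10 s: |3| × 2 = 6 m
10–16 s: |-5| × 6 = 30 m
Total distance = 88 m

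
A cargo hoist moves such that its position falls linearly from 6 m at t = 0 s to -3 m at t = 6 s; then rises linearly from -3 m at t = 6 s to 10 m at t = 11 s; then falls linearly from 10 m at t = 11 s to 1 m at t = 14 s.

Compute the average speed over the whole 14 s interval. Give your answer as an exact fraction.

31/14 m/s

Average speed = (total path length)/(elapsed time); on a piecewise-linear x-t graph the path length is Σ|Δx|.
0–6 s: |Δx| = |-3 − 6| = 9 m
6–11 s: |Δx| = |10 − -3| = 13 m
11–14 s: |Δx| = |1 − 10| = 9 m
Total path = 31 m; average speed = 31/14 = 31/14 m/s.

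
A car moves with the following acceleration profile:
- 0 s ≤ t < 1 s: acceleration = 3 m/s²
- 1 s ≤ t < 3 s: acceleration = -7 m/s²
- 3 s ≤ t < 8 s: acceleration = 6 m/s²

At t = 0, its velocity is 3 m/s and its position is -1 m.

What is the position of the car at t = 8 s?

36.5 m

On each constant-a segment, Δv = aΔt and Δx = v₀Δt + ½aΔt²; chain segment to segment.
0–1 s: v starts 3 m/s; Δx = 3·1 + ½·3·1² = 4.5 m; v ends 6 m/s.
1–3 s: v starts 6 m/s; Δx = 6·2 + ½·-7·2² = -2 m; v ends -8 m/s.
3–8 s: v starts -8 m/s; Δx = -8·5 + ½·6·5² = 35 m; v ends 22 m/s.
x(8) = -1 + Σ Δx = 36.5 m.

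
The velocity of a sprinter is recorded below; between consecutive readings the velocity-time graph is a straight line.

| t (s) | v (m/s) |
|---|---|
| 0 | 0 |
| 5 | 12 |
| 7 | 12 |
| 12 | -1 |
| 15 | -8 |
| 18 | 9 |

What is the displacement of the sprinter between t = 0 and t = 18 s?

Displacement is the signed area under the v-t curve.
0–5 s: ½(0 + 12)(5) = 30 m
5–7 s: 12 × 2 = 24 m
7–12 s: ½(12 + -1)(5) = 27.5 m
12–15 s: ½(-1 + -8)(3) = -13.5 m
15–18 s: ½(-8 + 9)(3) = 1.5 m
Net displacement = 69.5 m

69.5 m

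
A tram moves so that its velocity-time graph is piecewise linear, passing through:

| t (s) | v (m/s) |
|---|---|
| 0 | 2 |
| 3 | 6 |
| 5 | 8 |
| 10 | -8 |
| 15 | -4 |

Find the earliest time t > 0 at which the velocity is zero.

t = 7.5 s

v changes sign on 5–10 s (from 8 to -8); the graph is linear there, so v = 0 at t = 5 + (-8)·(10 − 5)/(-8 − 8) = 7.5 s.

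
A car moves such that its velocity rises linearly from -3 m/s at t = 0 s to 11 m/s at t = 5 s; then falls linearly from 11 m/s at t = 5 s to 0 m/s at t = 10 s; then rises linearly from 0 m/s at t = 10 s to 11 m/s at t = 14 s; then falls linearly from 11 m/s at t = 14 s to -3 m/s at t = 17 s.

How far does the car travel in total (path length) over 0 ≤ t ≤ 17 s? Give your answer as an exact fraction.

1213/14 m

Distance (not displacement) is the total path length: add the absolute areas under v-t.
0–5 s: v = 0 at t = 15/14 s; triangle areas 45/28 + 605/28 = 325/14 m
5–10 s: |½(11 + 0)(5)| = 27.5 m
10–14 s: |½(0 + 11)(4)| = 22 m
14–17 s: v = 0 at t = 229/14 s; triangle areas 363/28 + 27/28 = 195/14 m
Total distance = 1213/14 m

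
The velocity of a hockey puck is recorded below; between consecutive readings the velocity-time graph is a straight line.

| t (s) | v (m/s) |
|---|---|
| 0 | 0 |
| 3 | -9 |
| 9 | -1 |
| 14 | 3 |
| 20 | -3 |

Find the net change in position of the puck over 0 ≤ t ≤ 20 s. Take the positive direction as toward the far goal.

Displacement is the signed area under the v-t curve.
0–3 s: ½(0 + -9)(3) = -13.5 m
3–9 s: ½(-9 + -1)(6) = -30 m
9–14 s: ½(-1 + 3)(5) = 5 m
14–20 s: ½(3 + -3)(6) = 0 m
Net displacement = -38.5 m

-38.5 m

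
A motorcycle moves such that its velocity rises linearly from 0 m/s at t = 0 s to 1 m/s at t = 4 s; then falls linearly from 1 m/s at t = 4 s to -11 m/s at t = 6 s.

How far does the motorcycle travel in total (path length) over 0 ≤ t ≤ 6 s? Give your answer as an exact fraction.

73/6 m

Distance (not displacement) is the total path length: add the absolute areas under v-t.
0–4 s: |½(0 + 1)(4)| = 2 m
4–6 s: v = 0 at t = 25/6 s; triangle areas 1/12 + 121/12 = 61/6 m
Total distance = 73/6 m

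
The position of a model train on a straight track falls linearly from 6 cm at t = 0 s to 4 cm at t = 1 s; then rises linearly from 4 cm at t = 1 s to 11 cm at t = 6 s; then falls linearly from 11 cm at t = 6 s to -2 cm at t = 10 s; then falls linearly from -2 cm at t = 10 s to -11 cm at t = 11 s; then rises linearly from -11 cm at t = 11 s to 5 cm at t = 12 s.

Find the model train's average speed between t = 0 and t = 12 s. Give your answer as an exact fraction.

47/12 cm/s

Average speed = (total path length)/(elapsed time); on a piecewise-linear x-t graph the path length is Σ|Δx|.
0–1 s: |Δx| = |4 − 6| = 2 cm
1–6 s: |Δx| = |11 − 4| = 7 cm
6–10 s: |Δx| = |-2 − 11| = 13 cm
10–11 s: |Δx| = |-11 − -2| = 9 cm
11–12 s: |Δx| = |5 − -11| = 16 cm
Total path = 47 cm; average speed = 47/12 = 47/12 cm/s.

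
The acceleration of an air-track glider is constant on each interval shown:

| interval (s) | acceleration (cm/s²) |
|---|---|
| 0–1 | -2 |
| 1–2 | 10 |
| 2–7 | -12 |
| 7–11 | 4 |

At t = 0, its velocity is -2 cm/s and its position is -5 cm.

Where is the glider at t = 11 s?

-311 cm

On each constant-a segment, Δv = aΔt and Δx = v₀Δt + ½aΔt²; chain segment to segment.
0–1 s: v starts -2 cm/s; Δx = -2·1 + ½·-2·1² = -3 cm; v ends -4 cm/s.
1–2 s: v starts -4 cm/s; Δx = -4·1 + ½·10·1² = 1 cm; v ends 6 cm/s.
2–7 s: v starts 6 cm/s; Δx = 6·5 + ½·-12·5² = -120 cm; v ends -54 cm/s.
7–11 s: v starts -54 cm/s; Δx = -54·4 + ½·4·4² = -184 cm; v ends -38 cm/s.
x(11) = -5 + Σ Δx = -311 cm.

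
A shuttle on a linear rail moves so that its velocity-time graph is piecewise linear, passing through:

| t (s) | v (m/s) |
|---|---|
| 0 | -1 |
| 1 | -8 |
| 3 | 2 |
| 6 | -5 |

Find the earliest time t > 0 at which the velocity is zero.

v changes sign on 1–3 s (from -8 to 2); the graph is linear there, so v = 0 at t = 1 + (8)·(3 − 1)/(2 − -8) = 2.6 s.

t = 2.6 s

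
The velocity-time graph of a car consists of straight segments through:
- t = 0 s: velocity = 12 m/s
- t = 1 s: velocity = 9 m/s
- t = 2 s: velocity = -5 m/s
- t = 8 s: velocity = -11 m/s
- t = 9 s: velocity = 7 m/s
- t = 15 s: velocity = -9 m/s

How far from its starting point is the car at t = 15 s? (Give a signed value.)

Displacement is the signed area under the v-t curve.
0–1 s: ½(12 + 9)(1) = 10.5 m
1–2 s: ½(9 + -5)(1) = 2 m
2–8 s: ½(-5 + -11)(6) = -48 m
8–9 s: ½(-11 + 7)(1) = -2 m
9–15 s: ½(7 + -9)(6) = -6 m
Net displacement = -43.5 m

-43.5 m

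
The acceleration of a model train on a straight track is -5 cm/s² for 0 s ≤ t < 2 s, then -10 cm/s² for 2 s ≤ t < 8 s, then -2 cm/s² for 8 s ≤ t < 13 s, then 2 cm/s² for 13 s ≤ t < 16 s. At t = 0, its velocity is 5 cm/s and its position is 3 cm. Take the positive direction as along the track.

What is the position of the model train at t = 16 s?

On each constant-a segment, Δv = aΔt and Δx = v₀Δt + ½aΔt²; chain segment to segment.
0–2 s: v starts 5 cm/s; Δx = 5·2 + ½·-5·2² = 0 cm; v ends -5 cm/s.
2–8 s: v starts -5 cm/s; Δx = -5·6 + ½·-10·6² = -210 cm; v ends -65 cm/s.
8–13 s: v starts -65 cm/s; Δx = -65·5 + ½·-2·5² = -350 cm; v ends -75 cm/s.
13–16 s: v starts -75 cm/s; Δx = -75·3 + ½·2·3² = -216 cm; v ends -69 cm/s.
x(16) = 3 + Σ Δx = -773 cm.

-773 cm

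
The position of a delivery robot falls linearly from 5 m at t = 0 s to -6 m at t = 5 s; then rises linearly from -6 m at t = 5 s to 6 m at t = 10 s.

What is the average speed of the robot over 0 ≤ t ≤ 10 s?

Average speed = (total path length)/(elapsed time); on a piecewise-linear x-t graph the path length is Σ|Δx|.
0–5 s: |Δx| = |-6 − 5| = 11 m
5–10 s: |Δx| = |6 − -6| = 12 m
Total path = 23 m; average speed = 23/10 = 2.3 m/s.

2.3 m/s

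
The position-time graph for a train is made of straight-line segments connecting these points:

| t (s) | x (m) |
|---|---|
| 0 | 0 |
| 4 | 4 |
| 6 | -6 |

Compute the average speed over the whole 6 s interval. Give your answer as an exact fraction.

Average speed = (total path length)/(elapsed time); on a piecewise-linear x-t graph the path length is Σ|Δx|.
0–4 s: |Δx| = |4 − 0| = 4 m
4–6 s: |Δx| = |-6 − 4| = 10 m
Total path = 14 m; average speed = 14/6 = 7/3 m/s.

7/3 m/s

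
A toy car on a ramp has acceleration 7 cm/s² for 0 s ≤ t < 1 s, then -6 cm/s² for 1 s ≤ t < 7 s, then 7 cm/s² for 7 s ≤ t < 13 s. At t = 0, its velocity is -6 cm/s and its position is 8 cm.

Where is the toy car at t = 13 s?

On each constant-a segment, Δv = aΔt and Δx = v₀Δt + ½aΔt²; chain segment to segment.
0–1 s: v starts -6 cm/s; Δx = -6·1 + ½·7·1² = -2.5 cm; v ends 1 cm/s.
1–7 s: v starts 1 cm/s; Δx = 1·6 + ½·-6·6² = -102 cm; v ends -35 cm/s.
7–13 s: v starts -35 cm/s; Δx = -35·6 + ½·7·6² = -84 cm; v ends 7 cm/s.
x(13) = 8 + Σ Δx = -180.5 cm.

-180.5 cm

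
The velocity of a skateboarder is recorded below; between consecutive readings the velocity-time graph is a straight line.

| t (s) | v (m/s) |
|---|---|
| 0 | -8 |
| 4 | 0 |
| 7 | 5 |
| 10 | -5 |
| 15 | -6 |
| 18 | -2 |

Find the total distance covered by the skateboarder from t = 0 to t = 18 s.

70.5 m

Distance (not displacement) is the total path length: add the absolute areas under v-t.
0–4 s: |½(-8 + 0)(4)| = 16 m
4–7 s: |½(0 + 5)(3)| = 7.5 m
7–10 s: v = 0 at t = 8.5 s; triangle areas 3.75 + 3.75 = 7.5 m
10–15 s: |½(-5 + -6)(5)| = 27.5 m
15–18 s: |½(-6 + -2)(3)| = 12 m
Total distance = 70.5 m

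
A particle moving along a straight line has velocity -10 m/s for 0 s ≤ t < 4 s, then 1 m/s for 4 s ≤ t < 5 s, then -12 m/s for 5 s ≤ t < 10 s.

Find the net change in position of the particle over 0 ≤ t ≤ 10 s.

-99 m

Displacement is the signed area under the v-t curve.
0–4 s: -10 × 4 = -40 m
4–5 s: 1 × 1 = 1 m
5–10 s: -12 × 5 = -60 m
Net displacement = -99 m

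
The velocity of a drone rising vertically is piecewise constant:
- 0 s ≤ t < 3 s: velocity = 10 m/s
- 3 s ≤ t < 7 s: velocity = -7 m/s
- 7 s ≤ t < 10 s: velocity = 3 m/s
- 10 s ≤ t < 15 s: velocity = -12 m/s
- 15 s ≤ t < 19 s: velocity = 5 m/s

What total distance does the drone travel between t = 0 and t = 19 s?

147 m

Total distance travelled is ∫|v| dt — sum the magnitudes of each area piece.
0–3 s: |10| × 3 = 30 m
3–7 s: |-7| × 4 = 28 m
7–10 s: |3| × 3 = 9 m
10–15 s: |-12| × 5 = 60 m
15–19 s: |5| × 4 = 20 m
Total distance = 147 m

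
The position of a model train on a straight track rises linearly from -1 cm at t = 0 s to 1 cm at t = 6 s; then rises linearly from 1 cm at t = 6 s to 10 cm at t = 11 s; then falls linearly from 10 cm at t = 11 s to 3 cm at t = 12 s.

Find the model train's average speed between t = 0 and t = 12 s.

Average speed = (total path length)/(elapsed time); on a piecewise-linear x-t graph the path length is Σ|Δx|.
0–6 s: |Δx| = |1 − -1| = 2 cm
6–11 s: |Δx| = |10 − 1| = 9 cm
11–12 s: |Δx| = |3 − 10| = 7 cm
Total path = 18 cm; average speed = 18/12 = 1.5 cm/s.

1.5 cm/s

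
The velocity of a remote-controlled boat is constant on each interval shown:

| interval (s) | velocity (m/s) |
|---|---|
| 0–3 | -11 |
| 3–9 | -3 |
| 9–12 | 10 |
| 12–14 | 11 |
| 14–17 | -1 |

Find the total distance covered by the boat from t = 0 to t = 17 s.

Distance (not displacement) is the total path length: add the absolute areas under v-t.
0–3 s: |-11| × 3 = 33 m
3–9 s: |-3| × 6 = 18 m
9–12 s: |10| × 3 = 30 m
12–14 s: |11| × 2 = 22 m
14–17 s: |-1| × 3 = 3 m
Total distance = 106 m

106 m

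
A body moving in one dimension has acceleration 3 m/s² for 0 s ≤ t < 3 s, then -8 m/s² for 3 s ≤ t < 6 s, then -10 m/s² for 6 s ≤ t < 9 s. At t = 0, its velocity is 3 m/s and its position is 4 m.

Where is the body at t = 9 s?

On each constant-a segment, Δv = aΔt and Δx = v₀Δt + ½aΔt²; chain segment to segment.
0–3 s: v starts 3 m/s; Δx = 3·3 + ½·3·3² = 22.5 m; v ends 12 m/s.
3–6 s: v starts 12 m/s; Δx = 12·3 + ½·-8·3² = 0 m; v ends -12 m/s.
6–9 s: v starts -12 m/s; Δx = -12·3 + ½·-10·3² = -81 m; v ends -42 m/s.
x(9) = 4 + Σ Δx = -54.5 m.

-54.5 m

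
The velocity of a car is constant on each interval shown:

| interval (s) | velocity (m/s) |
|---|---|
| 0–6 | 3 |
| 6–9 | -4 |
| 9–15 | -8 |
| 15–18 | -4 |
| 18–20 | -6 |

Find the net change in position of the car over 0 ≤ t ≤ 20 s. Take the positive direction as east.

-66 m

Net displacement equals the area under the velocity-time graph (areas below the axis count negative).
0–6 s: 3 × 6 = 18 m
6–9 s: -4 × 3 = -12 m
9–15 s: -8 × 6 = -48 m
15–18 s: -4 × 3 = -12 m
18–20 s: -6 × 2 = -12 m
Net displacement = -66 m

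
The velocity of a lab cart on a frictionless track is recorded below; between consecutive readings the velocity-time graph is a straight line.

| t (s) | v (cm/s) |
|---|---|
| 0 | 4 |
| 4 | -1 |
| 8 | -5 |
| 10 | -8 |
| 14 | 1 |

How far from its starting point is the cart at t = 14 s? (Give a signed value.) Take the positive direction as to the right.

-33 cm

Displacement is the signed area under the v-t curve.
0–4 s: ½(4 + -1)(4) = 6 cm
4–8 s: ½(-1 + -5)(4) = -12 cm
8–10 s: ½(-5 + -8)(2) = -13 cm
10–14 s: ½(-8 + 1)(4) = -14 cm
Net displacement = -33 cm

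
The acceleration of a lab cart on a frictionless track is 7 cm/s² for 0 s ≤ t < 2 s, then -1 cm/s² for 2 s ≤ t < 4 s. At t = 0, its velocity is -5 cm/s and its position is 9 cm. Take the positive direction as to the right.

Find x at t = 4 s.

29 cm

On each constant-a segment, Δv = aΔt and Δx = v₀Δt + ½aΔt²; chain segment to segment.
0–2 s: v starts -5 cm/s; Δx = -5·2 + ½·7·2² = 4 cm; v ends 9 cm/s.
2–4 s: v starts 9 cm/s; Δx = 9·2 + ½·-1·2² = 16 cm; v ends 7 cm/s.
x(4) = 9 + Σ Δx = 29 cm.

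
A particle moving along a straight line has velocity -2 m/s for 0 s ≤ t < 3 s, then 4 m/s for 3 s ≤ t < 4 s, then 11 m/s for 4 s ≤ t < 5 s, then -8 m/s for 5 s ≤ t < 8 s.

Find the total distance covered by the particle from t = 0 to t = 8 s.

Distance (not displacement) is the total path length: add the absolute areas under v-t.
0–3 s: |-2| × 3 = 6 m
3–4 s: |4| × 1 = 4 m
4–5 s: |11| × 1 = 11 m
5–8 s: |-8| × 3 = 24 m
Total distance = 45 m

45 m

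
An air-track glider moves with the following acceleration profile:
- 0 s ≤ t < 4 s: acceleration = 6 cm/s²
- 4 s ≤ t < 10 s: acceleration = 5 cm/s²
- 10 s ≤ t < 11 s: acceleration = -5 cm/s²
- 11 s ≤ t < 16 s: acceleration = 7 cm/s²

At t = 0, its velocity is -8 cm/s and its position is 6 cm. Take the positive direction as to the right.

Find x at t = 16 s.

544 cm

On each constant-a segment, Δv = aΔt and Δx = v₀Δt + ½aΔt²; chain segment to segment.
0–4 s: v starts -8 cm/s; Δx = -8·4 + ½·6·4² = 16 cm; v ends 16 cm/s.
4–10 s: v starts 16 cm/s; Δx = 16·6 + ½·5·6² = 186 cm; v ends 46 cm/s.
10–11 s: v starts 46 cm/s; Δx = 46·1 + ½·-5·1² = 43.5 cm; v ends 41 cm/s.
11–16 s: v starts 41 cm/s; Δx = 41·5 + ½·7·5² = 292.5 cm; v ends 76 cm/s.
x(16) = 6 + Σ Δx = 544 cm.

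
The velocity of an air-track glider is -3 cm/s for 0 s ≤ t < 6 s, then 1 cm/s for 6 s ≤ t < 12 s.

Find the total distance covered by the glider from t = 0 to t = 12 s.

Distance (not displacement) is the total path length: add the absolute areas under v-t.
0–6 s: |-3| × 6 = 18 cm
6–12 s: |1| × 6 = 6 cm
Total distance = 24 cm

24 cm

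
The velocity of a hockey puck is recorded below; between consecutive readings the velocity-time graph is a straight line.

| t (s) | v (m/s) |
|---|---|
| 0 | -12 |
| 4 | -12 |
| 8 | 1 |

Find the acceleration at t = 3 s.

Acceleration is the slope of the v-t graph on 0–4 s: (-12 − -12)/(4 − 0) = 0 m/s².

0 m/s²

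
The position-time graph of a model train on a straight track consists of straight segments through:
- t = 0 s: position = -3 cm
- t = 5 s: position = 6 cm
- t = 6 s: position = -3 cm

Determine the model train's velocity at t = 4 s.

1.8 cm/s

Velocity is the slope of the x-t graph on 0–5 s: (6 − -3)/(5 − 0) = 1.8 cm/s.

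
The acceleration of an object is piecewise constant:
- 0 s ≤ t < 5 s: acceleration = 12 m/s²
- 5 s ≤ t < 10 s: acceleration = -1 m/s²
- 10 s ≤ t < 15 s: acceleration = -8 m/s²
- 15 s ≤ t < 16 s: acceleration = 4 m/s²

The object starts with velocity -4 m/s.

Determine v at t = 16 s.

Δv equals the area under the a-t graph; then v = v₀ + Δv.
0–5 s: 12 × 5 = 60 m/s
5–10 s: -1 × 5 = -5 m/s
10–15 s: -8 × 5 = -40 m/s
15–16 s: 4 × 1 = 4 m/s
Δv = 19 m/s, so v(16) = -4 + (19) = 15 m/s.

15 m/s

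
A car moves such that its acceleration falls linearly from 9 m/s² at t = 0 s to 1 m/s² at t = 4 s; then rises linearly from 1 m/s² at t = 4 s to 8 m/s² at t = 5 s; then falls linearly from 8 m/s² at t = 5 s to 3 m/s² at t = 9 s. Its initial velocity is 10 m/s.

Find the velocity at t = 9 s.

56.5 m/s

Δv equals the area under the a-t graph; then v = v₀ + Δv.
0–4 s: ½(9 + 1)(4) = 20 m/s
4–5 s: ½(1 + 8)(1) = 4.5 m/s
5–9 s: ½(8 + 3)(4) = 22 m/s
Δv = 46.5 m/s, so v(9) = 10 + (46.5) = 56.5 m/s.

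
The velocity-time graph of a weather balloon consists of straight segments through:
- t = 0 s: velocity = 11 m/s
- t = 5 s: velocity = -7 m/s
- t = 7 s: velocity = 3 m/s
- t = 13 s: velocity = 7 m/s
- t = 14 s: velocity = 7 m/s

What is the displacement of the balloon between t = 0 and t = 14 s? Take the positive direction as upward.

43 m

Displacement is the signed area under the v-t curve.
0–5 s: ½(11 + -7)(5) = 10 m
5–7 s: ½(-7 + 3)(2) = -4 m
7–13 s: ½(3 + 7)(6) = 30 m
13–14 s: 7 × 1 = 7 m
Net displacement = 43 m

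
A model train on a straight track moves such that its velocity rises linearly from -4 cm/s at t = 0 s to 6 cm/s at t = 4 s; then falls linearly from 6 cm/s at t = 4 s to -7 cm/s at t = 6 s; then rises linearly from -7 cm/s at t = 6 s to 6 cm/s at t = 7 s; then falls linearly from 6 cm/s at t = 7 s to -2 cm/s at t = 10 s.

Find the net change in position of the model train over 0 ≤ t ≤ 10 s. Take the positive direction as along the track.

8.5 cm

Displacement is the signed area under the v-t curve.
0–4 s: ½(-4 + 6)(4) = 4 cm
4–6 s: ½(6 + -7)(2) = -1 cm
6–7 s: ½(-7 + 6)(1) = -0.5 cm
7–10 s: ½(6 + -2)(3) = 6 cm
Net displacement = 8.5 cm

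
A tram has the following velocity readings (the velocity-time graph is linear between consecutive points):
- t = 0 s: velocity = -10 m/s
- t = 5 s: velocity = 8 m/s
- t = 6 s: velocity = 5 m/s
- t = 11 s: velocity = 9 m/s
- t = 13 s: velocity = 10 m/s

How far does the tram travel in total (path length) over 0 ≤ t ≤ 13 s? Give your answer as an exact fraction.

1499/18 m

Distance (not displacement) is the total path length: add the absolute areas under v-t.
0–5 s: v = 0 at t = 25/9 s; triangle areas 125/9 + 80/9 = 205/9 m
5–6 s: |½(8 + 5)(1)| = 6.5 m
6–11 s: |½(5 + 9)(5)| = 35 m
11–13 s: |½(9 + 10)(2)| = 19 m
Total distance = 1499/18 m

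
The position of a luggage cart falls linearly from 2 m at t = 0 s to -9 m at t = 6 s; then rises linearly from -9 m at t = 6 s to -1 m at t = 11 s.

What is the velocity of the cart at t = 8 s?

Velocity is the slope of the x-t graph on 6–11 s: (-1 − -9)/(11 − 6) = 1.6 m/s.

1.6 m/s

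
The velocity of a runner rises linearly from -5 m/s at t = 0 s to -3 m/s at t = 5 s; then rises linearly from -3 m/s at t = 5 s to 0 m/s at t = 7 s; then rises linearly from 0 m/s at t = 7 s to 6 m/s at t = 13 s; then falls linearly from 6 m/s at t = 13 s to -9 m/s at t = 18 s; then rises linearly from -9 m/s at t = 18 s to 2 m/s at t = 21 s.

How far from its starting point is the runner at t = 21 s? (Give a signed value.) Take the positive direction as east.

-23 m

Net displacement equals the area under the velocity-time graph (areas below the axis count negative).
0–5 s: ½(-5 + -3)(5) = -20 m
5–7 s: ½(-3 + 0)(2) = -3 m
7–13 s: ½(0 + 6)(6) = 18 m
13–18 s: ½(6 + -9)(5) = -7.5 m
18–21 s: ½(-9 + 2)(3) = -10.5 m
Net displacement = -23 m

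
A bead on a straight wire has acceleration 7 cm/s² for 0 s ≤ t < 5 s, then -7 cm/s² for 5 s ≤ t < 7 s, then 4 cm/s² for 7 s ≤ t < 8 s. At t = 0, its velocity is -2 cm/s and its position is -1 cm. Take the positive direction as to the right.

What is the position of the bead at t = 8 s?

149.5 cm

On each constant-a segment, Δv = aΔt and Δx = v₀Δt + ½aΔt²; chain segment to segment.
0–5 s: v starts -2 cm/s; Δx = -2·5 + ½·7·5² = 77.5 cm; v ends 33 cm/s.
5–7 s: v starts 33 cm/s; Δx = 33·2 + ½·-7·2² = 52 cm; v ends 19 cm/s.
7–8 s: v starts 19 cm/s; Δx = 19·1 + ½·4·1² = 21 cm; v ends 23 cm/s.
x(8) = -1 + Σ Δx = 149.5 cm.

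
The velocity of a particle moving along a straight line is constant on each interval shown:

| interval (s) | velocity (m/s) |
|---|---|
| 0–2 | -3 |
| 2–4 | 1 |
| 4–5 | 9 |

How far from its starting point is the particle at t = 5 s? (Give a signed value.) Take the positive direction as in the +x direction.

5 m

Net displacement equals the area under the velocity-time graph (areas below the axis count negative).
0–2 s: -3 × 2 = -6 m
2–4 s: 1 × 2 = 2 m
4–5 s: 9 × 1 = 9 m
Net displacement = 5 m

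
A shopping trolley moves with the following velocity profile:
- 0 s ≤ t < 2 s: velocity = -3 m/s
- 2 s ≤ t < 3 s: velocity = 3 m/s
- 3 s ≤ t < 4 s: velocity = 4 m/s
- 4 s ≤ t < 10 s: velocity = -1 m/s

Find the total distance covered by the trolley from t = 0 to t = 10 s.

19 m

Distance (not displacement) is the total path length: add the absolute areas under v-t.
0–2 s: |-3| × 2 = 6 m
2–3 s: |3| × 1 = 3 m
3–4 s: |4| × 1 = 4 m
4–10 s: |-1| × 6 = 6 m
Total distance = 19 m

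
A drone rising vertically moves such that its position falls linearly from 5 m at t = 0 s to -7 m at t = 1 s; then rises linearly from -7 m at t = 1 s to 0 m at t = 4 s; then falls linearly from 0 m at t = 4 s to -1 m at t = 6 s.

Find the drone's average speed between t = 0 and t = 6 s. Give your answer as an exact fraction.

10/3 m/s

Average speed = (total path length)/(elapsed time); on a piecewise-linear x-t graph the path length is Σ|Δx|.
0–1 s: |Δx| = |-7 − 5| = 12 m
1–4 s: |Δx| = |0 − -7| = 7 m
4–6 s: |Δx| = |-1 − 0| = 1 m
Total path = 20 m; average speed = 20/6 = 10/3 m/s.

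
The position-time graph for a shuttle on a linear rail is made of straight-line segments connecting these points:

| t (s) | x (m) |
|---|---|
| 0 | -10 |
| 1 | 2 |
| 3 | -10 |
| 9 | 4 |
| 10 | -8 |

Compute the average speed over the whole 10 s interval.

5 m/s

Average speed = (total path length)/(elapsed time); on a piecewise-linear x-t graph the path length is Σ|Δx|.
0–1 s: |Δx| = |2 − -10| = 12 m
1–3 s: |Δx| = |-10 − 2| = 12 m
3–9 s: |Δx| = |4 − -10| = 14 m
9–10 s: |Δx| = |-8 − 4| = 12 m
Total path = 50 m; average speed = 50/10 = 5 m/s.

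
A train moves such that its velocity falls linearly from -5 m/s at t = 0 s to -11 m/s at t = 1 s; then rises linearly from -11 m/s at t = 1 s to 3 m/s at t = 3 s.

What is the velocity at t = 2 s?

On 1–3 s the graph is linear from -11 to 3 m/s: v(2) = -11 + (3 − -11)·(2 − 1)/(3 − 1) = -4 m/s.

-4 m/s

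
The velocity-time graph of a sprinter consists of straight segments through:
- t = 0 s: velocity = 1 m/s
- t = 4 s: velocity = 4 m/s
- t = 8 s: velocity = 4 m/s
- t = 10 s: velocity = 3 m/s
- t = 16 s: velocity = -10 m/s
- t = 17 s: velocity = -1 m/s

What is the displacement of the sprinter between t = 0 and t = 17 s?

6.5 m

Net displacement equals the area under the velocity-time graph (areas below the axis count negative).
0–4 s: ½(1 + 4)(4) = 10 m
4–8 s: 4 × 4 = 16 m
8–10 s: ½(4 + 3)(2) = 7 m
10–16 s: ½(3 + -10)(6) = -21 m
16–17 s: ½(-10 + -1)(1) = -5.5 m
Net displacement = 6.5 m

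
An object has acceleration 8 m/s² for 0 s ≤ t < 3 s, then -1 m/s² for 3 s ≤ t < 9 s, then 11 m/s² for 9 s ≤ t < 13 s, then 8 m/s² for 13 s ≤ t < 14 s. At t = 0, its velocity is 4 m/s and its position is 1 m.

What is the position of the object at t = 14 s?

445 m

On each constant-a segment, Δv = aΔt and Δx = v₀Δt + ½aΔt²; chain segment to segment.
0–3 s: v starts 4 m/s; Δx = 4·3 + ½·8·3² = 48 m; v ends 28 m/s.
3–9 s: v starts 28 m/s; Δx = 28·6 + ½·-1·6² = 150 m; v ends 22 m/s.
9–13 s: v starts 22 m/s; Δx = 22·4 + ½·11·4² = 176 m; v ends 66 m/s.
13–14 s: v starts 66 m/s; Δx = 66·1 + ½·8·1² = 70 m; v ends 74 m/s.
x(14) = 1 + Σ Δx = 445 m.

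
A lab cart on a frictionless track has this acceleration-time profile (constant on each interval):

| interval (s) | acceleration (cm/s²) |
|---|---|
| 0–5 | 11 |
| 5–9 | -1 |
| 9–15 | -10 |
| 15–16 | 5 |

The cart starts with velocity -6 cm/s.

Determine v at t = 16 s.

-10 cm/s

Δv equals the area under the a-t graph; then v = v₀ + Δv.
0–5 s: 11 × 5 = 55 cm/s
5–9 s: -1 × 4 = -4 cm/s
9–15 s: -10 × 6 = -60 cm/s
15–16 s: 5 × 1 = 5 cm/s
Δv = -4 cm/s, so v(16) = -6 + (-4) = -10 cm/s.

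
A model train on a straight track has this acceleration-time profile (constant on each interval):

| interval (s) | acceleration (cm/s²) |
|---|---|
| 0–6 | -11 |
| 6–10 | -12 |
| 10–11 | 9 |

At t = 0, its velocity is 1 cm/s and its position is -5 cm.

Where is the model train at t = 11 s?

On each constant-a segment, Δv = aΔt and Δx = v₀Δt + ½aΔt²; chain segment to segment.
0–6 s: v starts 1 cm/s; Δx = 1·6 + ½·-11·6² = -192 cm; v ends -65 cm/s.
6–10 s: v starts -65 cm/s; Δx = -65·4 + ½·-12·4² = -356 cm; v ends -113 cm/s.
10–11 s: v starts -113 cm/s; Δx = -113·1 + ½·9·1² = -108.5 cm; v ends -104 cm/s.
x(11) = -5 + Σ Δx = -661.5 cm.

-661.5 cm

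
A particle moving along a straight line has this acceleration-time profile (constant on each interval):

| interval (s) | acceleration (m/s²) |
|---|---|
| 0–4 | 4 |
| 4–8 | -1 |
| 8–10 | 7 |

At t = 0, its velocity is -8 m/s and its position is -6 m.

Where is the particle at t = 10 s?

On each constant-a segment, Δv = aΔt and Δx = v₀Δt + ½aΔt²; chain segment to segment.
0–4 s: v starts -8 m/s; Δx = -8·4 + ½·4·4² = 0 m; v ends 8 m/s.
4–8 s: v starts 8 m/s; Δx = 8·4 + ½·-1·4² = 24 m; v ends 4 m/s.
8–10 s: v starts 4 m/s; Δx = 4·2 + ½·7·2² = 22 m; v ends 18 m/s.
x(10) = -6 + Σ Δx = 40 m.

40 m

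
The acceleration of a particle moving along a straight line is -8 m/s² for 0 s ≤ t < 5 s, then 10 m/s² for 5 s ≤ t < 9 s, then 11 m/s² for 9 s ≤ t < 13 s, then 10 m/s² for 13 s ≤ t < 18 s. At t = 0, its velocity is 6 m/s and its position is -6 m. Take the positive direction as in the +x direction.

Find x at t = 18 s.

On each constant-a segment, Δv = aΔt and Δx = v₀Δt + ½aΔt²; chain segment to segment.
0–5 s: v starts 6 m/s; Δx = 6·5 + ½·-8·5² = -70 m; v ends -34 m/s.
5–9 s: v starts -34 m/s; Δx = -34·4 + ½·10·4² = -56 m; v ends 6 m/s.
9–13 s: v starts 6 m/s; Δx = 6·4 + ½·11·4² = 112 m; v ends 50 m/s.
13–18 s: v starts 50 m/s; Δx = 50·5 + ½·10·5² = 375 m; v ends 100 m/s.
x(18) = -6 + Σ Δx = 355 m.

355 m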